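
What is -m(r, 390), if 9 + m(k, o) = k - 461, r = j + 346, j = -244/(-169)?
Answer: 20712/169 ≈ 122.56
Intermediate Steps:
j = 244/169 (j = -244*(-1/169) = 244/169 ≈ 1.4438)
r = 58718/169 (r = 244/169 + 346 = 58718/169 ≈ 347.44)
m(k, o) = -470 + k (m(k, o) = -9 + (k - 461) = -9 + (-461 + k) = -470 + k)
-m(r, 390) = -(-470 + 58718/169) = -1*(-20712/169) = 20712/169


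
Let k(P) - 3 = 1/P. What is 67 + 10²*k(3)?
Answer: 1201/3 ≈ 400.33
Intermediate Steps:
k(P) = 3 + 1/P
67 + 10²*k(3) = 67 + 10²*(3 + 1/3) = 67 + 100*(3 + ⅓) = 67 + 100*(10/3) = 67 + 1000/3 = 1201/3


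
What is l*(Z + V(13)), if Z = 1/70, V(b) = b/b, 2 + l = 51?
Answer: 497/10 ≈ 49.700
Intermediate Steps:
l = 49 (l = -2 + 51 = 49)
V(b) = 1
Z = 1/70 ≈ 0.014286
l*(Z + V(13)) = 49*(1/70 + 1) = 49*(71/70) = 497/10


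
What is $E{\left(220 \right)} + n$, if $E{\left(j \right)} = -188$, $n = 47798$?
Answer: $47610$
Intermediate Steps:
$E{\left(220 \right)} + n = -188 + 47798 = 47610$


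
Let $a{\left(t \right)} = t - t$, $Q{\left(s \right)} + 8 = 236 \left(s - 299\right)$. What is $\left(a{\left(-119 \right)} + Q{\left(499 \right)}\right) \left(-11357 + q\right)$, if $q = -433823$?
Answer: $-21008934560$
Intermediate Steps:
$Q{\left(s \right)} = -70572 + 236 s$ ($Q{\left(s \right)} = -8 + 236 \left(s - 299\right) = -8 + 236 \left(-299 + s\right) = -8 + \left(-70564 + 236 s\right) = -70572 + 236 s$)
$a{\left(t \right)} = 0$
$\left(a{\left(-119 \right)} + Q{\left(499 \right)}\right) \left(-11357 + q\right) = \left(0 + \left(-70572 + 236 \cdot 499\right)\right) \left(-11357 - 433823\right) = \left(0 + \left(-70572 + 117764\right)\right) \left(-445180\right) = \left(0 + 47192\right) \left(-445180\right) = 47192 \left(-445180\right) = -21008934560$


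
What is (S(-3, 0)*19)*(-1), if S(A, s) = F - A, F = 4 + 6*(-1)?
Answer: -19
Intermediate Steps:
F = -2 (F = 4 - 6 = -2)
S(A, s) = -2 - A
(S(-3, 0)*19)*(-1) = ((-2 - 1*(-3))*19)*(-1) = ((-2 + 3)*19)*(-1) = (1*19)*(-1) = 19*(-1) = -19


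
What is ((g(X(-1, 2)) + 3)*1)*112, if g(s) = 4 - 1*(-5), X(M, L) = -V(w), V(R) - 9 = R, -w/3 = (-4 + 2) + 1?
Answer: 1344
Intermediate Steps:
w = 3 (w = -3*((-4 + 2) + 1) = -3*(-2 + 1) = -3*(-1) = 3)
V(R) = 9 + R
X(M, L) = -12 (X(M, L) = -(9 + 3) = -1*12 = -12)
g(s) = 9 (g(s) = 4 + 5 = 9)
((g(X(-1, 2)) + 3)*1)*112 = ((9 + 3)*1)*112 = (12*1)*112 = 12*112 = 1344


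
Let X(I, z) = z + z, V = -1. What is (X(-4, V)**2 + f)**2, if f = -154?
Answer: 22500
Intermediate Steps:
X(I, z) = 2*z
(X(-4, V)**2 + f)**2 = ((2*(-1))**2 - 154)**2 = ((-2)**2 - 154)**2 = (4 - 154)**2 = (-150)**2 = 22500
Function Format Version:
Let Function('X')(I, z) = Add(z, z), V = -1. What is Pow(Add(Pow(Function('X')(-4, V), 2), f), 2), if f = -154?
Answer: 22500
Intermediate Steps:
Function('X')(I, z) = Mul(2, z)
Pow(Add(Pow(Function('X')(-4, V), 2), f), 2) = Pow(Add(Pow(Mul(2, -1), 2), -154), 2) = Pow(Add(Pow(-2, 2), -154), 2) = Pow(Add(4, -154), 2) = Pow(-150, 2) = 22500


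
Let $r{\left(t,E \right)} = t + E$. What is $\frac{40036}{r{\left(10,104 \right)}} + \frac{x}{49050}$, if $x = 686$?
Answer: $\frac{163653667}{465975} \approx 351.21$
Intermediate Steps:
$r{\left(t,E \right)} = E + t$
$\frac{40036}{r{\left(10,104 \right)}} + \frac{x}{49050} = \frac{40036}{104 + 10} + \frac{686}{49050} = \frac{40036}{114} + 686 \cdot \frac{1}{49050} = 40036 \cdot \frac{1}{114} + \frac{343}{24525} = \frac{20018}{57} + \frac{343}{24525} = \frac{163653667}{465975}$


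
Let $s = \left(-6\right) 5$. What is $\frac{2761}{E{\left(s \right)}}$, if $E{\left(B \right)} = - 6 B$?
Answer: $\frac{2761}{180} \approx 15.339$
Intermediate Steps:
$s = -30$
$\frac{2761}{E{\left(s \right)}} = \frac{2761}{\left(-6\right) \left(-30\right)} = \frac{2761}{180}$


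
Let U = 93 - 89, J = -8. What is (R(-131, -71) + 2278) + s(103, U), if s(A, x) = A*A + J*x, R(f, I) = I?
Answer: 12784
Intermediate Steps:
U = 4
s(A, x) = A² - 8*x (s(A, x) = A*A - 8*x = A² - 8*x)
(R(-131, -71) + 2278) + s(103, U) = (-71 + 2278) + (103² - 8*4) = 2207 + (10609 - 32) = 2207 + 10577 = 12784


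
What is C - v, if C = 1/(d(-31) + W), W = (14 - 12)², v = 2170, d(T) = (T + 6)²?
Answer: -1364929/629 ≈ -2170.0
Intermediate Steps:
d(T) = (6 + T)²
W = 4 (W = 2² = 4)
C = 1/629 (C = 1/((6 - 31)² + 4) = 1/((-25)² + 4) = 1/(625 + 4) = 1/629 ≈ 0.0015898)
C - v = 1/629 - 1*2170 = 1/629 - 2170 = -1364929/629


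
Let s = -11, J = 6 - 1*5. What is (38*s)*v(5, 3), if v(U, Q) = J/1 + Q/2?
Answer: -1045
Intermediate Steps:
J = 1 (J = 6 - 5 = 1)
v(U, Q) = 1 + Q/2 (v(U, Q) = 1/1 + Q/2 = 1*1 + Q*(½) = 1 + Q/2)
(38*s)*v(5, 3) = (38*(-11))*(1 + (½)*3) = -418*(1 + 3/2) = -418*5/2 = -1045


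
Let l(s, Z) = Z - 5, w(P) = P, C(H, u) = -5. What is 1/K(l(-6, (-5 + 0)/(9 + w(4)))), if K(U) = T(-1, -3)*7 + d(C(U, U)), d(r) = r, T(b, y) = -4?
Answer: -1/33 ≈ -0.030303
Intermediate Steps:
l(s, Z) = -5 + Z
K(U) = -33 (K(U) = -4*7 - 5 = -28 - 5 = -33)
1/K(l(-6, (-5 + 0)/(9 + w(4)))) = 1/(-33) = -1/33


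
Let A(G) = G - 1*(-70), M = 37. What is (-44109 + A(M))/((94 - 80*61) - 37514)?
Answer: 22001/21150 ≈ 1.0402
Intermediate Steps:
A(G) = 70 + G (A(G) = G + 70 = 70 + G)
(-44109 + A(M))/((94 - 80*61) - 37514) = (-44109 + (70 + 37))/((94 - 80*61) - 37514) = (-44109 + 107)/((94 - 4880) - 37514) = -44002/(-4786 - 37514) = -44002/(-42300) = -44002*(-1/42300) = 22001/21150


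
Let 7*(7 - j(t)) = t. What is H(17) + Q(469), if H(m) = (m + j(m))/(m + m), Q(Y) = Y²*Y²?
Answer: 11515116282149/238 ≈ 4.8383e+10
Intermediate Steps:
j(t) = 7 - t/7
Q(Y) = Y⁴
H(m) = (7 + 6*m/7)/(2*m) (H(m) = (m + (7 - m/7))/(m + m) = (7 + 6*m/7)/((2*m)) = (7 + 6*m/7)*(1/(2*m)) = (7 + 6*m/7)/(2*m))
H(17) + Q(469) = (1/14)*(49 + 6*17)/17 + 469⁴ = (1/14)*(1/17)*(49 + 102) + 48382841521 = (1/14)*(1/17)*151 + 48382841521 = 151/238 + 48382841521 = 11515116282149/238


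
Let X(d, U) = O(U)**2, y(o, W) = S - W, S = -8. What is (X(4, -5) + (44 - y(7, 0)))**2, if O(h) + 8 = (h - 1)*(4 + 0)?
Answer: 1157776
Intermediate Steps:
O(h) = -12 + 4*h (O(h) = -8 + (h - 1)*(4 + 0) = -8 + (-1 + h)*4 = -8 + (-4 + 4*h) = -12 + 4*h)
y(o, W) = -8 - W
X(d, U) = (-12 + 4*U)**2
(X(4, -5) + (44 - y(7, 0)))**2 = (16*(-3 - 5)**2 + (44 - (-8 - 1*0)))**2 = (16*(-8)**2 + (44 - (-8 + 0)))**2 = (16*64 + (44 - 1*(-8)))**2 = (1024 + (44 + 8))**2 = (1024 + 52)**2 = 1076**2 = 1157776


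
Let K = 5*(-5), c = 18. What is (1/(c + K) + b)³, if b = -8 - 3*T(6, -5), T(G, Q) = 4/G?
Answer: -357911/343 ≈ -1043.5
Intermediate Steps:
b = -10 (b = -8 - 3*4/6 = -8 - 3*4*(⅙) = -8 - 3*2/3 = -8 - 1*2 = -8 - 2 = -10)
K = -25
(1/(c + K) + b)³ = (1/(18 - 25) - 10)³ = (1/(-7) - 10)³ = (-⅐ - 10)³ = (-71/7)³ = -357911/343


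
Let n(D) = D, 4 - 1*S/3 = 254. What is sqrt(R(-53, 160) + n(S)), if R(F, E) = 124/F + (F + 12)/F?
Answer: I*sqrt(2111149)/53 ≈ 27.415*I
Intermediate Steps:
S = -750 (S = 12 - 3*254 = 12 - 762 = -750)
R(F, E) = 124/F + (12 + F)/F
sqrt(R(-53, 160) + n(S)) = sqrt((136 - 53)/(-53) - 750) = sqrt(-1/53*83 - 750) = sqrt(-83/53 - 750) = sqrt(-39833/53) = I*sqrt(2111149)/53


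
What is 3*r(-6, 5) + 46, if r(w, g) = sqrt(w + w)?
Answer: 46 + 6*I*sqrt(3) ≈ 46.0 + 10.392*I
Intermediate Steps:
r(w, g) = sqrt(2)*sqrt(w) (r(w, g) = sqrt(2*w) = sqrt(2)*sqrt(w))
3*r(-6, 5) + 46 = 3*(sqrt(2)*sqrt(-6)) + 46 = 3*(sqrt(2)*(I*sqrt(6))) + 46 = 3*(2*I*sqrt(3)) + 46 = 6*I*sqrt(3) + 46 = 46 + 6*I*sqrt(3)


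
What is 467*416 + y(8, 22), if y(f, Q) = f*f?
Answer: 194336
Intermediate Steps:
y(f, Q) = f**2
467*416 + y(8, 22) = 467*416 + 8**2 = 194272 + 64 = 194336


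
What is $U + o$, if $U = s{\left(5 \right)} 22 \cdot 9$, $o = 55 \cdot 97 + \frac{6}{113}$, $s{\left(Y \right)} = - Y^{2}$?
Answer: $\frac{43511}{113} \approx 385.05$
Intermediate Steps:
$o = \frac{602861}{113}$ ($o = 5335 + 6 \cdot \frac{1}{113} = 5335 + \frac{6}{113} = \frac{602861}{113} \approx 5335.1$)
$U = -4950$ ($U = - 5^{2} \cdot 22 \cdot 9 = \left(-1\right) 25 \cdot 22 \cdot 9 = \left(-25\right) 22 \cdot 9 = \left(-550\right) 9 = -4950$)
$U + o = -4950 + \frac{602861}{113} = \frac{43511}{113}$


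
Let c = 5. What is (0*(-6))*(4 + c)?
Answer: 0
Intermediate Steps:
(0*(-6))*(4 + c) = (0*(-6))*(4 + 5) = 0*9 = 0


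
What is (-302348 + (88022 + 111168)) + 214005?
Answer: 110847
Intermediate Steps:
(-302348 + (88022 + 111168)) + 214005 = (-302348 + 199190) + 214005 = -103158 + 214005 = 110847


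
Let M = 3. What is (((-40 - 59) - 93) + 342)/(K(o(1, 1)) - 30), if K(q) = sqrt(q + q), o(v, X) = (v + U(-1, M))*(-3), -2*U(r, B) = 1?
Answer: -1500/301 - 50*I*sqrt(3)/301 ≈ -4.9834 - 0.28772*I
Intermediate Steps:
U(r, B) = -1/2 (U(r, B) = -1/2*1 = -1/2)
o(v, X) = 3/2 - 3*v (o(v, X) = (v - 1/2)*(-3) = (-1/2 + v)*(-3) = 3/2 - 3*v)
K(q) = sqrt(2)*sqrt(q) (K(q) = sqrt(2*q) = sqrt(2)*sqrt(q))
(((-40 - 59) - 93) + 342)/(K(o(1, 1)) - 30) = (((-40 - 59) - 93) + 342)/(sqrt(2)*sqrt(3/2 - 3*1) - 30) = ((-99 - 93) + 342)/(sqrt(2)*sqrt(3/2 - 3) - 30) = (-192 + 342)/(sqrt(2)*sqrt(-3/2) - 30) = 150/(sqrt(2)*(I*sqrt(6)/2) - 30) = 150/(I*sqrt(3) - 30) = 150/(-30 + I*sqrt(3))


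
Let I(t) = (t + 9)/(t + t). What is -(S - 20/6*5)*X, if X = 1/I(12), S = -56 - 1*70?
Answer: 3424/21 ≈ 163.05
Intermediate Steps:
I(t) = (9 + t)/(2*t) (I(t) = (9 + t)/((2*t)) = (9 + t)*(1/(2*t)) = (9 + t)/(2*t))
S = -126 (S = -56 - 70 = -126)
X = 8/7 (X = 1/((½)*(9 + 12)/12) = 1/((½)*(1/12)*21) = 1/(7/8) = 8/7 ≈ 1.1429)
-(S - 20/6*5)*X = -(-126 - 20/6*5)*8/7 = -(-126 - 5*⅔*5)*8/7 = -(-126 - 10/3*5)*8/7 = -(-126 - 50/3)*8/7 = -(-428)*8/(3*7) = -1*(-3424/21) = 3424/21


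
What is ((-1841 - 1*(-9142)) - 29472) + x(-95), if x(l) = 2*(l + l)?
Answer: -22551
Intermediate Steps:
x(l) = 4*l (x(l) = 2*(2*l) = 4*l)
((-1841 - 1*(-9142)) - 29472) + x(-95) = ((-1841 - 1*(-9142)) - 29472) + 4*(-95) = ((-1841 + 9142) - 29472) - 380 = (7301 - 29472) - 380 = -22171 - 380 = -22551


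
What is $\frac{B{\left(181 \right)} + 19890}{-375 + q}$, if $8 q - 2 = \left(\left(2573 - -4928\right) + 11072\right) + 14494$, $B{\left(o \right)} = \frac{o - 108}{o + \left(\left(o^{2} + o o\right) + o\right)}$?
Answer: $\frac{2620865666}{495266499} \approx 5.2918$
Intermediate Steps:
$B{\left(o \right)} = \frac{-108 + o}{2 o + 2 o^{2}}$ ($B{\left(o \right)} = \frac{-108 + o}{o + \left(\left(o^{2} + o^{2}\right) + o\right)} = \frac{-108 + o}{o + \left(2 o^{2} + o\right)} = \frac{-108 + o}{o + \left(o + 2 o^{2}\right)} = \frac{-108 + o}{2 o + 2 o^{2}}$)
$q = \frac{33069}{8}$ ($q = \frac{1}{4} + \frac{\left(\left(2573 - -4928\right) + 11072\right) + 14494}{8} = \frac{1}{4} + \frac{\left(\left(2573 + 4928\right) + 11072\right) + 14494}{8} = \frac{1}{4} + \frac{\left(7501 + 11072\right) + 14494}{8} = \frac{1}{4} + \frac{18573 + 14494}{8} = \frac{1}{4} + \frac{1}{8} \cdot 33067 = \frac{1}{4} + \frac{33067}{8} = \frac{33069}{8} \approx 4133.6$)
$\frac{B{\left(181 \right)} + 19890}{-375 + q} = \frac{\frac{-108 + 181}{2 \cdot 181 \left(1 + 181\right)} + 19890}{-375 + \frac{33069}{8}} = \frac{\frac{1}{2} \cdot \frac{1}{181} \cdot \frac{1}{182} \cdot 73 + 19890}{\frac{30069}{8}} = \left(\frac{1}{2} \cdot \frac{1}{181} \cdot \frac{1}{182} \cdot 73 + 19890\right) \frac{8}{30069} = \left(\frac{73}{65884} + 19890\right) \frac{8}{30069} = \frac{1310432833}{65884} \cdot \frac{8}{30069} = \frac{2620865666}{495266499}$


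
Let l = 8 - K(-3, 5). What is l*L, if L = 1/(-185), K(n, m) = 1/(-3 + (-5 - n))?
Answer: -41/925 ≈ -0.044324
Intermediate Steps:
K(n, m) = 1/(-8 - n)
L = -1/185 ≈ -0.0054054
l = 41/5 (l = 8 - (-1)/(8 - 3) = 8 - (-1)/5 = 8 - 1*(-1/5) = 8 + 1/5 = 41/5 ≈ 8.2000)
l*L = (41/5)*(-1/185) = -41/925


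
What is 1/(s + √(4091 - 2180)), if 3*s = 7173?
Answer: 797/1904990 - 7*√39/5714970 ≈ 0.00041073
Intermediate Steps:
s = 2391 (s = (⅓)*7173 = 2391)
1/(s + √(4091 - 2180)) = 1/(2391 + √(4091 - 2180)) = 1/(2391 + √1911) = 1/(2391 + 7*√39)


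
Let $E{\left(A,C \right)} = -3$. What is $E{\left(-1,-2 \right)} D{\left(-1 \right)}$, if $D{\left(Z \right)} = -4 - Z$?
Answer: $9$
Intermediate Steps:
$E{\left(-1,-2 \right)} D{\left(-1 \right)} = - 3 \left(-4 - -1\right) = - 3 \left(-4 + 1\right) = \left(-3\right) \left(-3\right) = 9$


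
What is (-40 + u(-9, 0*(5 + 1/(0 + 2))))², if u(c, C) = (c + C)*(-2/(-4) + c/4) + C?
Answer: 9409/16 ≈ 588.06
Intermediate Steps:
u(c, C) = C + (½ + c/4)*(C + c) (u(c, C) = (C + c)*(-2*(-¼) + c*(¼)) + C = (C + c)*(½ + c/4) + C = (½ + c/4)*(C + c) + C = C + (½ + c/4)*(C + c))
(-40 + u(-9, 0*(5 + 1/(0 + 2))))² = (-40 + ((½)*(-9) + (¼)*(-9)² + 3*(0*(5 + 1/(0 + 2)))/2 + (¼)*(0*(5 + 1/(0 + 2)))*(-9)))² = (-40 + (-9/2 + (¼)*81 + 3*(0*(5 + 1/2))/2 + (¼)*(0*(5 + 1/2))*(-9)))² = (-40 + (-9/2 + 81/4 + 3*(0*(5 + ½))/2 + (¼)*(0*(5 + ½))*(-9)))² = (-40 + (-9/2 + 81/4 + 3*(0*(11/2))/2 + (¼)*(0*(11/2))*(-9)))² = (-40 + (-9/2 + 81/4 + (3/2)*0 + (¼)*0*(-9)))² = (-40 + (-9/2 + 81/4 + 0 + 0))² = (-40 + 63/4)² = (-97/4)² = 9409/16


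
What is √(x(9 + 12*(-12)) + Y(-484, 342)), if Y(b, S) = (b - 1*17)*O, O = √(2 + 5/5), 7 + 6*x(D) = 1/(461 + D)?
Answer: √(-1115409 - 479198484*√3)/978 ≈ 29.478*I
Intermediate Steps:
x(D) = -7/6 + 1/(6*(461 + D))
O = √3 (O = √(2 + 5*(⅕)) = √(2 + 1) = √3 ≈ 1.7320)
Y(b, S) = √3*(-17 + b) (Y(b, S) = (b - 1*17)*√3 = (b - 17)*√3 = (-17 + b)*√3 = √3*(-17 + b))
√(x(9 + 12*(-12)) + Y(-484, 342)) = √((-3226 - 7*(9 + 12*(-12)))/(6*(461 + (9 + 12*(-12)))) + √3*(-17 - 484)) = √((-3226 - 7*(9 - 144))/(6*(461 + (9 - 144))) + √3*(-501)) = √((-3226 - 7*(-135))/(6*(461 - 135)) - 501*√3) = √((⅙)*(-3226 + 945)/326 - 501*√3) = √((⅙)*(1/326)*(-2281) - 501*√3) = √(-2281/1956 - 501*√3)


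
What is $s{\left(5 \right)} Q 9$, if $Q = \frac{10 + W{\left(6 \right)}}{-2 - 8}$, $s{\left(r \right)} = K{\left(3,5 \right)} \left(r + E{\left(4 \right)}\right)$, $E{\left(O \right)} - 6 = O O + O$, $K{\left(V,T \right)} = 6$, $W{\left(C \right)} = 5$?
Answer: $-2511$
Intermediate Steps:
$E{\left(O \right)} = 6 + O + O^{2}$ ($E{\left(O \right)} = 6 + \left(O O + O\right) = 6 + \left(O^{2} + O\right) = 6 + \left(O + O^{2}\right) = 6 + O + O^{2}$)
$s{\left(r \right)} = 156 + 6 r$ ($s{\left(r \right)} = 6 \left(r + \left(6 + 4 + 4^{2}\right)\right) = 6 \left(r + \left(6 + 4 + 16\right)\right) = 6 \left(r + 26\right) = 6 \left(26 + r\right) = 156 + 6 r$)
$Q = - \frac{3}{2}$ ($Q = \frac{10 + 5}{-2 - 8} = \frac{15}{-10} = 15 \left(- \frac{1}{10}\right) = - \frac{3}{2} \approx -1.5$)
$s{\left(5 \right)} Q 9 = \left(156 + 6 \cdot 5\right) \left(- \frac{3}{2}\right) 9 = \left(156 + 30\right) \left(- \frac{3}{2}\right) 9 = 186 \left(- \frac{3}{2}\right) 9 = \left(-279\right) 9 = -2511$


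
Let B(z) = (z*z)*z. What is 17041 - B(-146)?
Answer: 3129177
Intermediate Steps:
B(z) = z³ (B(z) = z²*z = z³)
17041 - B(-146) = 17041 - 1*(-146)³ = 17041 - 1*(-3112136) = 17041 + 3112136 = 3129177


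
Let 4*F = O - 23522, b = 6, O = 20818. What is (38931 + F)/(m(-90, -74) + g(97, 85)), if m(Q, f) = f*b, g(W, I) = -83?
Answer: -38255/527 ≈ -72.590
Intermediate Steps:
F = -676 (F = (20818 - 23522)/4 = (1/4)*(-2704) = -676)
m(Q, f) = 6*f (m(Q, f) = f*6 = 6*f)
(38931 + F)/(m(-90, -74) + g(97, 85)) = (38931 - 676)/(6*(-74) - 83) = 38255/(-444 - 83) = 38255/(-527) = 38255*(-1/527) = -38255/527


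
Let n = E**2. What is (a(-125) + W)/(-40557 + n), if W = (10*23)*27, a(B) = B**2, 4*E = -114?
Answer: -87340/158979 ≈ -0.54938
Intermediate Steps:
E = -57/2 (E = (1/4)*(-114) = -57/2 ≈ -28.500)
n = 3249/4 (n = (-57/2)**2 = 3249/4 ≈ 812.25)
W = 6210 (W = 230*27 = 6210)
(a(-125) + W)/(-40557 + n) = ((-125)**2 + 6210)/(-40557 + 3249/4) = (15625 + 6210)/(-158979/4) = 21835*(-4/158979) = -87340/158979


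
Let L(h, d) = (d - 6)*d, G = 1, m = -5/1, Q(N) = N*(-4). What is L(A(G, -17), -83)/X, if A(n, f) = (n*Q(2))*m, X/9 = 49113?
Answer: 7387/442017 ≈ 0.016712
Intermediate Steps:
X = 442017 (X = 9*49113 = 442017)
Q(N) = -4*N
m = -5 (m = -5*1 = -5)
A(n, f) = 40*n (A(n, f) = (n*(-4*2))*(-5) = (n*(-8))*(-5) = -8*n*(-5) = 40*n)
L(h, d) = d*(-6 + d) (L(h, d) = (-6 + d)*d = d*(-6 + d))
L(A(G, -17), -83)/X = -83*(-6 - 83)/442017 = -83*(-89)*(1/442017) = 7387*(1/442017) = 7387/442017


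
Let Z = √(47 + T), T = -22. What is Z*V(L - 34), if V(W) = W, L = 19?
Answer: -75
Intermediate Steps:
Z = 5 (Z = √(47 - 22) = √25 = 5)
Z*V(L - 34) = 5*(19 - 34) = 5*(-15) = -75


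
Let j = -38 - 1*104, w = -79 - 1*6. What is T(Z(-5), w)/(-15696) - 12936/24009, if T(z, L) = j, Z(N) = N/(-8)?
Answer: -33272363/62807544 ≈ -0.52975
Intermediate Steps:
Z(N) = -N/8 (Z(N) = N*(-⅛) = -N/8)
w = -85 (w = -79 - 6 = -85)
j = -142 (j = -38 - 104 = -142)
T(z, L) = -142
T(Z(-5), w)/(-15696) - 12936/24009 = -142/(-15696) - 12936/24009 = -142*(-1/15696) - 12936*1/24009 = 71/7848 - 4312/8003 = -33272363/62807544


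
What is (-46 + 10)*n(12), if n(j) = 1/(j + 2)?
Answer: -18/7 ≈ -2.5714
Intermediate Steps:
n(j) = 1/(2 + j)
(-46 + 10)*n(12) = (-46 + 10)/(2 + 12) = -36/14 = -36*1/14 = -18/7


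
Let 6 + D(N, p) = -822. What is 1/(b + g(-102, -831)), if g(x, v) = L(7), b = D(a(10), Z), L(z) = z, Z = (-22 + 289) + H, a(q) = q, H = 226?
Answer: -1/821 ≈ -0.0012180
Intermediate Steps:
Z = 493 (Z = (-22 + 289) + 226 = 267 + 226 = 493)
D(N, p) = -828 (D(N, p) = -6 - 822 = -828)
b = -828
g(x, v) = 7
1/(b + g(-102, -831)) = 1/(-828 + 7) = 1/(-821) = -1/821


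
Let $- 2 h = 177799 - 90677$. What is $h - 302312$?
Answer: $-345873$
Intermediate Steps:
$h = -43561$ ($h = - \frac{177799 - 90677}{2} = \left(- \frac{1}{2}\right) 87122 = -43561$)
$h - 302312 = -43561 - 302312 = -345873$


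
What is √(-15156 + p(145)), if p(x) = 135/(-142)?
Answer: 3*I*√33958306/142 ≈ 123.11*I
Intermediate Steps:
p(x) = -135/142 (p(x) = 135*(-1/142) = -135/142)
√(-15156 + p(145)) = √(-15156 - 135/142) = √(-2152287/142) = 3*I*√33958306/142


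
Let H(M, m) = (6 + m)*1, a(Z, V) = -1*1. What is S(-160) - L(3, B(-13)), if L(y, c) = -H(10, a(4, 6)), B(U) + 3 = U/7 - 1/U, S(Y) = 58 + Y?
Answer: -97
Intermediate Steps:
a(Z, V) = -1
H(M, m) = 6 + m
B(U) = -3 - 1/U + U/7 (B(U) = -3 + (U/7 - 1/U) = -3 + (-1/U + U/7) = -3 - 1/U + U/7)
L(y, c) = -5 (L(y, c) = -(6 - 1) = -1*5 = -5)
S(-160) - L(3, B(-13)) = (58 - 160) - 1*(-5) = -102 + 5 = -97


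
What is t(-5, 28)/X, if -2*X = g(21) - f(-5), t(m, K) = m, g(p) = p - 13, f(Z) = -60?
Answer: 5/34 ≈ 0.14706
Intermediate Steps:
g(p) = -13 + p
X = -34 (X = -((-13 + 21) - 1*(-60))/2 = -(8 + 60)/2 = -1/2*68 = -34)
t(-5, 28)/X = -5/(-34) = -5*(-1/34) = 5/34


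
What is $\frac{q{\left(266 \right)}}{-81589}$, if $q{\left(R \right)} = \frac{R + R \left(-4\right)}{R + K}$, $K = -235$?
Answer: $\frac{798}{2529259} \approx 0.00031551$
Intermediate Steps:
$q{\left(R \right)} = - \frac{3 R}{-235 + R}$ ($q{\left(R \right)} = \frac{R + R \left(-4\right)}{R - 235} = \frac{R - 4 R}{-235 + R} = \frac{\left(-3\right) R}{-235 + R} = - \frac{3 R}{-235 + R}$)
$\frac{q{\left(266 \right)}}{-81589} = \frac{\left(-3\right) 266 \frac{1}{-235 + 266}}{-81589} = \left(-3\right) 266 \cdot \frac{1}{31} \left(- \frac{1}{81589}\right) = \left(- \frac{798}{31}\right) \left(- \frac{1}{81589}\right) = \frac{798}{2529259}$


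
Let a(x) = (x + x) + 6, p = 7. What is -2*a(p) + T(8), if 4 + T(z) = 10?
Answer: -34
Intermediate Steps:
T(z) = 6 (T(z) = -4 + 10 = 6)
a(x) = 6 + 2*x (a(x) = 2*x + 6 = 6 + 2*x)
-2*a(p) + T(8) = -2*(6 + 2*7) + 6 = -2*(6 + 14) + 6 = -2*20 + 6 = -40 + 6 = -34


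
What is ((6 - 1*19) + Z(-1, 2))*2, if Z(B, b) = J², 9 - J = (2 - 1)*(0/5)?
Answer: 136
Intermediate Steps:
J = 9 (J = 9 - (2 - 1)*0/5 = 9 - 0*(⅕) = 9 - 0 = 9 - 1*0 = 9 + 0 = 9)
Z(B, b) = 81 (Z(B, b) = 9² = 81)
((6 - 1*19) + Z(-1, 2))*2 = ((6 - 1*19) + 81)*2 = ((6 - 19) + 81)*2 = (-13 + 81)*2 = 68*2 = 136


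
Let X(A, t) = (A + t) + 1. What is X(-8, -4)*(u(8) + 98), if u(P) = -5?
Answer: -1023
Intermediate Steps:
X(A, t) = 1 + A + t
X(-8, -4)*(u(8) + 98) = (1 - 8 - 4)*(-5 + 98) = -11*93 = -1023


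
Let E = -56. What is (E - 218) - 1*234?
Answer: -508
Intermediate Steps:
(E - 218) - 1*234 = (-56 - 218) - 1*234 = -274 - 234 = -508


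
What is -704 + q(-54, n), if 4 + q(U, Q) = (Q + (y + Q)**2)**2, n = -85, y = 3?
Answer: 44075613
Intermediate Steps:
q(U, Q) = -4 + (Q + (3 + Q)**2)**2
-704 + q(-54, n) = -704 + (-4 + (-85 + (3 - 85)**2)**2) = -704 + (-4 + (-85 + (-82)**2)**2) = -704 + (-4 + (-85 + 6724)**2) = -704 + (-4 + 6639**2) = -704 + (-4 + 44076321) = -704 + 44076317 = 44075613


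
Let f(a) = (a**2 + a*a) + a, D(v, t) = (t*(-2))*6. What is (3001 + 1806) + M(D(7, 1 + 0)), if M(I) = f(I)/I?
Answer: 4784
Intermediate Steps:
D(v, t) = -12*t (D(v, t) = -2*t*6 = -12*t)
f(a) = a + 2*a**2 (f(a) = (a**2 + a**2) + a = 2*a**2 + a = a + 2*a**2)
M(I) = 1 + 2*I (M(I) = (I*(1 + 2*I))/I = 1 + 2*I)
(3001 + 1806) + M(D(7, 1 + 0)) = (3001 + 1806) + (1 + 2*(-12*(1 + 0))) = 4807 + (1 + 2*(-12*1)) = 4807 + (1 + 2*(-12)) = 4807 + (1 - 24) = 4807 - 23 = 4784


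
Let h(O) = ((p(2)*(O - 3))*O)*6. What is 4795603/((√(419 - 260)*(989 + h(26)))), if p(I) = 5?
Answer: 4795603*√159/3009711 ≈ 20.092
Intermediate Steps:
h(O) = 6*O*(-15 + 5*O) (h(O) = ((5*(O - 3))*O)*6 = ((5*(-3 + O))*O)*6 = ((-15 + 5*O)*O)*6 = (O*(-15 + 5*O))*6 = 6*O*(-15 + 5*O))
4795603/((√(419 - 260)*(989 + h(26)))) = 4795603/((√(419 - 260)*(989 + 30*26*(-3 + 26)))) = 4795603/((√159*(989 + 30*26*23))) = 4795603/((√159*(989 + 17940))) = 4795603/((√159*18929)) = 4795603/((18929*√159)) = 4795603*(√159/3009711) = 4795603*√159/3009711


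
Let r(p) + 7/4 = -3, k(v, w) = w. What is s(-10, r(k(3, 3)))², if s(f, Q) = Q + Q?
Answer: 361/4 ≈ 90.250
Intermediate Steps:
r(p) = -19/4 (r(p) = -7/4 - 3 = -19/4)
s(f, Q) = 2*Q
s(-10, r(k(3, 3)))² = (2*(-19/4))² = (-19/2)² = 361/4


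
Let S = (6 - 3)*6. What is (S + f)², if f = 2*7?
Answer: 1024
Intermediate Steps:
S = 18 (S = 3*6 = 18)
f = 14
(S + f)² = (18 + 14)² = 32² = 1024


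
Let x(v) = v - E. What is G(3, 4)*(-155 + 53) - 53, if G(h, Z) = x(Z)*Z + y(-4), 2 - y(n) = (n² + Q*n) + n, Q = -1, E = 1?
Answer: 151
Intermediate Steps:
x(v) = -1 + v (x(v) = v - 1*1 = v - 1 = -1 + v)
y(n) = 2 - n² (y(n) = 2 - ((n² - n) + n) = 2 - n²)
G(h, Z) = -14 + Z*(-1 + Z) (G(h, Z) = (-1 + Z)*Z + (2 - 1*(-4)²) = Z*(-1 + Z) + (2 - 1*16) = Z*(-1 + Z) + (2 - 16) = Z*(-1 + Z) - 14 = -14 + Z*(-1 + Z))
G(3, 4)*(-155 + 53) - 53 = (-14 + 4*(-1 + 4))*(-155 + 53) - 53 = (-14 + 4*3)*(-102) - 53 = (-14 + 12)*(-102) - 53 = -2*(-102) - 53 = 204 - 53 = 151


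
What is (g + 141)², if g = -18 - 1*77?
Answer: 2116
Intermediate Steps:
g = -95 (g = -18 - 77 = -95)
(g + 141)² = (-95 + 141)² = 46² = 2116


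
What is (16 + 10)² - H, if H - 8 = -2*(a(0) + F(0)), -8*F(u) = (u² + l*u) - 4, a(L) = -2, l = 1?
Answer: 665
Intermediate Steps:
F(u) = ½ - u/8 - u²/8 (F(u) = -((u² + 1*u) - 4)/8 = -((u² + u) - 4)/8 = -((u + u²) - 4)/8 = -(-4 + u + u²)/8 = ½ - u/8 - u²/8)
H = 11 (H = 8 - 2*(-2 + (½ - ⅛*0 - ⅛*0²)) = 8 - 2*(-2 + (½ + 0 - ⅛*0)) = 8 - 2*(-2 + (½ + 0 + 0)) = 8 - 2*(-2 + ½) = 8 - 2*(-3)/2 = 8 - 1*(-3) = 8 + 3 = 11)
(16 + 10)² - H = (16 + 10)² - 1*11 = 26² - 11 = 676 - 11 = 665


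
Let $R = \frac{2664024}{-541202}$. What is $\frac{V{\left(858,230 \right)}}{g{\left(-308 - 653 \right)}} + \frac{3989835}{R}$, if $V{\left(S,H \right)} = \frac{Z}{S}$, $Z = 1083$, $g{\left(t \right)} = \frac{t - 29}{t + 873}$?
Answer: $- \frac{19139306574547}{23612940} \approx -8.1054 \cdot 10^{5}$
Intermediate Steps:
$R = - \frac{1332012}{270601}$ ($R = 2664024 \left(- \frac{1}{541202}\right) = - \frac{1332012}{270601} \approx -4.9224$)
$g{\left(t \right)} = \frac{-29 + t}{873 + t}$
$V{\left(S,H \right)} = \frac{1083}{S}$
$\frac{V{\left(858,230 \right)}}{g{\left(-308 - 653 \right)}} + \frac{3989835}{R} = \frac{1083 \cdot \frac{1}{858}}{\frac{1}{873 - 961} \left(-29 - 961\right)} + \frac{3989835}{- \frac{1332012}{270601}} = \frac{1083 \cdot \frac{1}{858}}{\frac{1}{873 - 961} \left(-29 - 961\right)} + 3989835 \left(- \frac{270601}{1332012}\right) = \frac{361}{286 \frac{1}{-88} \left(-990\right)} - \frac{359884446945}{444004} = \frac{361}{286 \left(\left(- \frac{1}{88}\right) \left(-990\right)\right)} - \frac{359884446945}{444004} = \frac{361}{286 \cdot \frac{45}{4}} - \frac{359884446945}{444004} = \frac{361}{286} \cdot \frac{4}{45} - \frac{359884446945}{444004} = \frac{722}{6435} - \frac{359884446945}{444004} = - \frac{19139306574547}{23612940}$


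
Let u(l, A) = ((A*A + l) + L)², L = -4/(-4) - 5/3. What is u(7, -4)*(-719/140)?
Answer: -3227591/1260 ≈ -2561.6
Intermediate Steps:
L = -⅔ (L = -4*(-¼) - 5*⅓ = 1 - 5/3 = -⅔ ≈ -0.66667)
u(l, A) = (-⅔ + l + A²)² (u(l, A) = ((A*A + l) - ⅔)² = ((A² + l) - ⅔)² = ((l + A²) - ⅔)² = (-⅔ + l + A²)²)
u(7, -4)*(-719/140) = ((-2 + 3*7 + 3*(-4)²)²/9)*(-719/140) = ((-2 + 21 + 3*16)²/9)*(-719*1/140) = ((-2 + 21 + 48)²/9)*(-719/140) = ((⅑)*67²)*(-719/140) = ((⅑)*4489)*(-719/140) = (4489/9)*(-719/140) = -3227591/1260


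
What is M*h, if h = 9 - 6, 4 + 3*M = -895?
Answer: -899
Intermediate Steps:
M = -899/3 (M = -4/3 + (1/3)*(-895) = -4/3 - 895/3 = -899/3 ≈ -299.67)
h = 3
M*h = -899/3*3 = -899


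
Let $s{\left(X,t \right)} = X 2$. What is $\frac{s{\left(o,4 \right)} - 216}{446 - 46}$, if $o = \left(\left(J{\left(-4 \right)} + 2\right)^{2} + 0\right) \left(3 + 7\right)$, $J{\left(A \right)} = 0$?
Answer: $- \frac{17}{50} \approx -0.34$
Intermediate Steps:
$o = 40$ ($o = \left(\left(0 + 2\right)^{2} + 0\right) \left(3 + 7\right) = \left(2^{2} + 0\right) 10 = \left(4 + 0\right) 10 = 4 \cdot 10 = 40$)
$s{\left(X,t \right)} = 2 X$
$\frac{s{\left(o,4 \right)} - 216}{446 - 46} = \frac{2 \cdot 40 - 216}{446 - 46} = \frac{80 - 216}{400} = \left(-136\right) \frac{1}{400} = - \frac{17}{50}$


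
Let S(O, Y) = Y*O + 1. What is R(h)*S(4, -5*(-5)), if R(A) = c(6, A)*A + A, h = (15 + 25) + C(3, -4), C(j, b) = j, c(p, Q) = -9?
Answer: -34744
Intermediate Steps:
h = 43 (h = (15 + 25) + 3 = 40 + 3 = 43)
S(O, Y) = 1 + O*Y (S(O, Y) = O*Y + 1 = 1 + O*Y)
R(A) = -8*A (R(A) = -9*A + A = -8*A)
R(h)*S(4, -5*(-5)) = (-8*43)*(1 + 4*(-5*(-5))) = -344*(1 + 4*25) = -344*(1 + 100) = -344*101 = -34744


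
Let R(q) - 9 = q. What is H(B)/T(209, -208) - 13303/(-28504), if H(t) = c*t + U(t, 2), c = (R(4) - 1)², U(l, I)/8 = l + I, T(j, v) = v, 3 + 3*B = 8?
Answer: -920635/1111656 ≈ -0.82817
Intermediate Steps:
B = 5/3 (B = -1 + (⅓)*8 = -1 + 8/3 = 5/3 ≈ 1.6667)
R(q) = 9 + q
U(l, I) = 8*I + 8*l (U(l, I) = 8*(l + I) = 8*(I + l) = 8*I + 8*l)
c = 144 (c = ((9 + 4) - 1)² = (13 - 1)² = 12² = 144)
H(t) = 16 + 152*t (H(t) = 144*t + (8*2 + 8*t) = 144*t + (16 + 8*t) = 16 + 152*t)
H(B)/T(209, -208) - 13303/(-28504) = (16 + 152*(5/3))/(-208) - 13303/(-28504) = (16 + 760/3)*(-1/208) - 13303*(-1/28504) = (808/3)*(-1/208) + 13303/28504 = -101/78 + 13303/28504 = -920635/1111656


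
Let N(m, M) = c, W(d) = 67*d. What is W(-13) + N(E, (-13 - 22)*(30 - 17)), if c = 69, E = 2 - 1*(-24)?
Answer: -802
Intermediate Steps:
E = 26 (E = 2 + 24 = 26)
N(m, M) = 69
W(-13) + N(E, (-13 - 22)*(30 - 17)) = 67*(-13) + 69 = -871 + 69 = -802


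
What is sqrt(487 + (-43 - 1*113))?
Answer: sqrt(331) ≈ 18.193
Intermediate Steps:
sqrt(487 + (-43 - 1*113)) = sqrt(487 + (-43 - 113)) = sqrt(487 - 156) = sqrt(331)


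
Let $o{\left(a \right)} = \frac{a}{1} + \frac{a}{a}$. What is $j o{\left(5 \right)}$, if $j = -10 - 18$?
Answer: $-168$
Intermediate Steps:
$j = -28$
$o{\left(a \right)} = 1 + a$ ($o{\left(a \right)} = a 1 + 1 = a + 1 = 1 + a$)
$j o{\left(5 \right)} = - 28 \left(1 + 5\right) = \left(-28\right) 6 = -168$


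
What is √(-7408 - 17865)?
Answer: I*√25273 ≈ 158.97*I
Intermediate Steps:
√(-7408 - 17865) = √(-25273) = I*√25273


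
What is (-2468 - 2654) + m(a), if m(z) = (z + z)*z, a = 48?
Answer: -514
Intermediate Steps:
m(z) = 2*z² (m(z) = (2*z)*z = 2*z²)
(-2468 - 2654) + m(a) = (-2468 - 2654) + 2*48² = -5122 + 2*2304 = -5122 + 4608 = -514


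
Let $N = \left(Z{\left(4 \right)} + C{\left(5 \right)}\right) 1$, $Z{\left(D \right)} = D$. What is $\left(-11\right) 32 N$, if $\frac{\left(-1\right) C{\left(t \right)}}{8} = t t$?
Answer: $68992$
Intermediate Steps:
$C{\left(t \right)} = - 8 t^{2}$ ($C{\left(t \right)} = - 8 t t = - 8 t^{2}$)
$N = -196$ ($N = \left(4 - 8 \cdot 5^{2}\right) 1 = \left(4 - 200\right) 1 = \left(-196\right) 1 = -196$)
$\left(-11\right) 32 N = \left(-11\right) 32 \left(-196\right) = \left(-352\right) \left(-196\right) = 68992$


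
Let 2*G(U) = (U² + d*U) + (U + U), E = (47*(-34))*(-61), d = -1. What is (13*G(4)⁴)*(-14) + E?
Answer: -1722522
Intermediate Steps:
E = 97478 (E = -1598*(-61) = 97478)
G(U) = U/2 + U²/2 (G(U) = ((U² - U) + (U + U))/2 = ((U² - U) + 2*U)/2 = (U + U²)/2 = U/2 + U²/2)
(13*G(4)⁴)*(-14) + E = (13*((½)*4*(1 + 4))⁴)*(-14) + 97478 = (13*((½)*4*5)⁴)*(-14) + 97478 = (13*10⁴)*(-14) + 97478 = (13*10000)*(-14) + 97478 = 130000*(-14) + 97478 = -1820000 + 97478 = -1722522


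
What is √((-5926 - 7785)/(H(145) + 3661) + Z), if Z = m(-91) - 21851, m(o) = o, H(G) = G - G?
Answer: I*√294137088553/3661 ≈ 148.14*I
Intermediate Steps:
H(G) = 0
Z = -21942 (Z = -91 - 21851 = -21942)
√((-5926 - 7785)/(H(145) + 3661) + Z) = √((-5926 - 7785)/(0 + 3661) - 21942) = √(-13711/3661 - 21942) = √(-80343373/3661) = I*√294137088553/3661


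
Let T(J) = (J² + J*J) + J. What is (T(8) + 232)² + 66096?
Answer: 201520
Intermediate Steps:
T(J) = J + 2*J² (T(J) = (J² + J²) + J = 2*J² + J = J + 2*J²)
(T(8) + 232)² + 66096 = (8*(1 + 2*8) + 232)² + 66096 = (8*(1 + 16) + 232)² + 66096 = (8*17 + 232)² + 66096 = (136 + 232)² + 66096 = 368² + 66096 = 135424 + 66096 = 201520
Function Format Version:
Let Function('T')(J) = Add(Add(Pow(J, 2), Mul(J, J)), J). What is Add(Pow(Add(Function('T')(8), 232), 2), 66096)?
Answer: 201520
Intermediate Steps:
Function('T')(J) = Add(J, Mul(2, Pow(J, 2))) (Function('T')(J) = Add(Add(Pow(J, 2), Pow(J, 2)), J) = Add(Mul(2, Pow(J, 2)), J) = Add(J, Mul(2, Pow(J, 2))))
Add(Pow(Add(Function('T')(8), 232), 2), 66096) = Add(Pow(Add(Mul(8, Add(1, Mul(2, 8))), 232), 2), 66096) = Add(Pow(Add(Mul(8, Add(1, 16)), 232), 2), 66096) = Add(Pow(Add(Mul(8, 17), 232), 2), 66096) = Add(Pow(Add(136, 232), 2), 66096) = Add(Pow(368, 2), 66096) = Add(135424, 66096) = 201520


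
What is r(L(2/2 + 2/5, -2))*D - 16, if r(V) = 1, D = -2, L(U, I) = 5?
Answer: -18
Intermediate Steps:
r(L(2/2 + 2/5, -2))*D - 16 = 1*(-2) - 16 = -2 - 16 = -18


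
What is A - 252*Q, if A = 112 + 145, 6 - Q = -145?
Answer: -37795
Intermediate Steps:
Q = 151 (Q = 6 - 1*(-145) = 6 + 145 = 151)
A = 257
A - 252*Q = 257 - 252*151 = 257 - 38052 = -37795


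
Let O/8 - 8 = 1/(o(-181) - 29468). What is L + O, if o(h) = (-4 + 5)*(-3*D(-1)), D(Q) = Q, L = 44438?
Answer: 1311251422/29465 ≈ 44502.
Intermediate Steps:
o(h) = 3 (o(h) = (-4 + 5)*(-3*(-1)) = 1*3 = 3)
O = 1885752/29465 (O = 64 + 8/(3 - 29468) = 64 + 8/(-29465) = 64 + 8*(-1/29465) = 64 - 8/29465 = 1885752/29465 ≈ 64.000)
L + O = 44438 + 1885752/29465 = 1311251422/29465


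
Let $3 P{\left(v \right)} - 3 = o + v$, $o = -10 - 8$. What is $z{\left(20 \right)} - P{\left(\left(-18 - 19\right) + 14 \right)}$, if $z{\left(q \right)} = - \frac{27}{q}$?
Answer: $\frac{679}{60} \approx 11.317$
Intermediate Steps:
$o = -18$ ($o = -10 - 8 = -18$)
$P{\left(v \right)} = -5 + \frac{v}{3}$ ($P{\left(v \right)} = 1 + \frac{-18 + v}{3} = 1 + \left(-6 + \frac{v}{3}\right) = -5 + \frac{v}{3}$)
$z{\left(20 \right)} - P{\left(\left(-18 - 19\right) + 14 \right)} = - \frac{27}{20} - \left(-5 + \frac{\left(-18 - 19\right) + 14}{3}\right) = \left(-27\right) \frac{1}{20} - \left(-5 + \frac{-37 + 14}{3}\right) = - \frac{27}{20} - \left(-5 + \frac{1}{3} \left(-23\right)\right) = - \frac{27}{20} - \left(-5 - \frac{23}{3}\right) = - \frac{27}{20} - - \frac{38}{3} = - \frac{27}{20} + \frac{38}{3} = \frac{679}{60}$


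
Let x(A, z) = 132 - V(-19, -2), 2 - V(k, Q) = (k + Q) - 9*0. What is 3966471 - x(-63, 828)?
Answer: 3966362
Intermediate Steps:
V(k, Q) = 2 - Q - k (V(k, Q) = 2 - ((k + Q) - 9*0) = 2 - ((Q + k) + 0) = 2 - (Q + k) = 2 + (-Q - k) = 2 - Q - k)
x(A, z) = 109 (x(A, z) = 132 - (2 - 1*(-2) - 1*(-19)) = 132 - (2 + 2 + 19) = 132 - 1*23 = 132 - 23 = 109)
3966471 - x(-63, 828) = 3966471 - 1*109 = 3966471 - 109 = 3966362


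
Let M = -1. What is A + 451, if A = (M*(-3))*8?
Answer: 475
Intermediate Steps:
A = 24 (A = -1*(-3)*8 = 3*8 = 24)
A + 451 = 24 + 451 = 475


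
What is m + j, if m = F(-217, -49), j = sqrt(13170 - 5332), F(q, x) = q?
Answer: -217 + sqrt(7838) ≈ -128.47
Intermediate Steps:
j = sqrt(7838) ≈ 88.532
m = -217
m + j = -217 + sqrt(7838)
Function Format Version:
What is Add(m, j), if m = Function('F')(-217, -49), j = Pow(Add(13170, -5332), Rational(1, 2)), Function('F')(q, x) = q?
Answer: Add(-217, Pow(7838, Rational(1, 2))) ≈ -128.47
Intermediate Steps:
j = Pow(7838, Rational(1, 2)) ≈ 88.532
m = -217
Add(m, j) = Add(-217, Pow(7838, Rational(1, 2)))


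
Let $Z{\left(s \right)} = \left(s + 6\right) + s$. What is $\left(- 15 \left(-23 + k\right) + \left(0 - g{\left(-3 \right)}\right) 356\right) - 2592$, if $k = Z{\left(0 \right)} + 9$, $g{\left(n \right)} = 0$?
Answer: $-2472$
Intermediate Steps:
$Z{\left(s \right)} = 6 + 2 s$ ($Z{\left(s \right)} = \left(6 + s\right) + s = 6 + 2 s$)
$k = 15$ ($k = \left(6 + 2 \cdot 0\right) + 9 = \left(6 + 0\right) + 9 = 6 + 9 = 15$)
$\left(- 15 \left(-23 + k\right) + \left(0 - g{\left(-3 \right)}\right) 356\right) - 2592 = \left(- 15 \left(-23 + 15\right) + \left(0 - 0\right) 356\right) - 2592 = \left(\left(-15\right) \left(-8\right) + \left(0 + 0\right) 356\right) - 2592 = \left(120 + 0 \cdot 356\right) - 2592 = \left(120 + 0\right) - 2592 = 120 - 2592 = -2472$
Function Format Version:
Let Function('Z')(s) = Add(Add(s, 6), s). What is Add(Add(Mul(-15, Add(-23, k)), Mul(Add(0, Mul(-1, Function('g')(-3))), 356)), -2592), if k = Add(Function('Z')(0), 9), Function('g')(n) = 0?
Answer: -2472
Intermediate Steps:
Function('Z')(s) = Add(6, Mul(2, s)) (Function('Z')(s) = Add(Add(6, s), s) = Add(6, Mul(2, s)))
k = 15 (k = Add(Add(6, Mul(2, 0)), 9) = Add(Add(6, 0), 9) = Add(6, 9) = 15)
Add(Add(Mul(-15, Add(-23, k)), Mul(Add(0, Mul(-1, Function('g')(-3))), 356)), -2592) = Add(Add(Mul(-15, Add(-23, 15)), Mul(Add(0, Mul(-1, 0)), 356)), -2592) = Add(Add(Mul(-15, -8), Mul(Add(0, 0), 356)), -2592) = Add(Add(120, Mul(0, 356)), -2592) = Add(Add(120, 0), -2592) = Add(120, -2592) = -2472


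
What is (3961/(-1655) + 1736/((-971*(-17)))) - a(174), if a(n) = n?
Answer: -4816031937/27319085 ≈ -176.29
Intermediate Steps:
(3961/(-1655) + 1736/((-971*(-17)))) - a(174) = (3961/(-1655) + 1736/((-971*(-17)))) - 1*174 = (3961*(-1/1655) + 1736/16507) - 174 = (-3961/1655 + 1736*(1/16507)) - 174 = (-3961/1655 + 1736/16507) - 174 = -62511147/27319085 - 174 = -4816031937/27319085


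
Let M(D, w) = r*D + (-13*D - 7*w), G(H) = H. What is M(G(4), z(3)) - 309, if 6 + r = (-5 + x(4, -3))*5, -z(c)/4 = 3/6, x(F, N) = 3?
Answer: -411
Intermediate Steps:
z(c) = -2 (z(c) = -12/6 = -4*1/2 = -2)
r = -16 (r = -6 + (-5 + 3)*5 = -6 - 2*5 = -6 - 10 = -16)
M(D, w) = -29*D - 7*w (M(D, w) = -16*D + (-13*D - 7*w) = -29*D - 7*w)
M(G(4), z(3)) - 309 = (-29*4 - 7*(-2)) - 309 = (-116 + 14) - 309 = -102 - 309 = -411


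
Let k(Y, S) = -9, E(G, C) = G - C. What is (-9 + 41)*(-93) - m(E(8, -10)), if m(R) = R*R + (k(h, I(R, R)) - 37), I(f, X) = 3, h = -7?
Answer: -3254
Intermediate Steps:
m(R) = -46 + R² (m(R) = R*R + (-9 - 37) = R² - 46 = -46 + R²)
(-9 + 41)*(-93) - m(E(8, -10)) = (-9 + 41)*(-93) - (-46 + (8 - 1*(-10))²) = 32*(-93) - (-46 + (8 + 10)²) = -2976 - (-46 + 18²) = -2976 - (-46 + 324) = -2976 - 1*278 = -2976 - 278 = -3254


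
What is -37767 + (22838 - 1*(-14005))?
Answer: -924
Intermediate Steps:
-37767 + (22838 - 1*(-14005)) = -37767 + (22838 + 14005) = -37767 + 36843 = -924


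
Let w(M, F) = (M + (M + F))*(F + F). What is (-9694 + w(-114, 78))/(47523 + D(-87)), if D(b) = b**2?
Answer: -16547/27546 ≈ -0.60070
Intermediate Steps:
w(M, F) = 2*F*(F + 2*M) (w(M, F) = (M + (F + M))*(2*F) = (F + 2*M)*(2*F) = 2*F*(F + 2*M))
(-9694 + w(-114, 78))/(47523 + D(-87)) = (-9694 + 2*78*(78 + 2*(-114)))/(47523 + (-87)**2) = (-9694 + 2*78*(78 - 228))/(47523 + 7569) = (-9694 + 2*78*(-150))/55092 = (-9694 - 23400)*(1/55092) = -33094*1/55092 = -16547/27546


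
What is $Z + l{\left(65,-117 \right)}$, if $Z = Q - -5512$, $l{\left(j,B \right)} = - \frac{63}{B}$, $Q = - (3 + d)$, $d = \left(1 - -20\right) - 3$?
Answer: $\frac{71390}{13} \approx 5491.5$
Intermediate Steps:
$d = 18$ ($d = \left(1 + 20\right) - 3 = 21 - 3 = 18$)
$Q = -21$ ($Q = - (3 + 18) = \left(-1\right) 21 = -21$)
$Z = 5491$ ($Z = -21 - -5512 = -21 + 5512 = 5491$)
$Z + l{\left(65,-117 \right)} = 5491 - \frac{63}{-117} = 5491 - - \frac{7}{13} = 5491 + \frac{7}{13} = \frac{71390}{13}$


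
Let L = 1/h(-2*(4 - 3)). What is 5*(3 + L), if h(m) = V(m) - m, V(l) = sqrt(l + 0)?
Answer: 50/3 - 5*I*sqrt(2)/6 ≈ 16.667 - 1.1785*I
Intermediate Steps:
V(l) = sqrt(l)
h(m) = sqrt(m) - m
L = 1/(2 + I*sqrt(2)) (L = 1/(sqrt(-2*(4 - 3)) - (-2)*(4 - 3)) = 1/(sqrt(-2*1) - (-2)) = 1/(sqrt(-2) - 1*(-2)) = 1/(I*sqrt(2) + 2) = 1/(2 + I*sqrt(2)) ≈ 0.33333 - 0.2357*I)
5*(3 + L) = 5*(3 + (1/3 - I*sqrt(2)/6)) = 5*(10/3 - I*sqrt(2)/6) = 50/3 - 5*I*sqrt(2)/6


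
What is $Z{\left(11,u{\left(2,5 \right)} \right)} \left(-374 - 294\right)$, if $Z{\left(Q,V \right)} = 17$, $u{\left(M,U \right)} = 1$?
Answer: $-11356$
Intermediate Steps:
$Z{\left(11,u{\left(2,5 \right)} \right)} \left(-374 - 294\right) = 17 \left(-374 - 294\right) = 17 \left(-668\right) = -11356$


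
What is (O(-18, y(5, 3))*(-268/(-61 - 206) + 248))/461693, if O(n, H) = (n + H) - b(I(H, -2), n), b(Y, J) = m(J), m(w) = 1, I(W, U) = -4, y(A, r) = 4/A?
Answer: -6050044/616360155 ≈ -0.0098158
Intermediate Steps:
b(Y, J) = 1
O(n, H) = -1 + H + n (O(n, H) = (n + H) - 1*1 = (H + n) - 1 = -1 + H + n)
(O(-18, y(5, 3))*(-268/(-61 - 206) + 248))/461693 = ((-1 + 4/5 - 18)*(-268/(-61 - 206) + 248))/461693 = ((-1 + 4*(⅕) - 18)*(-268/(-267) + 248))*(1/461693) = ((-1 + ⅘ - 18)*(-268*(-1/267) + 248))*(1/461693) = -91*(268/267 + 248)/5*(1/461693) = -91/5*66484/267*(1/461693) = -6050044/1335*1/461693 = -6050044/616360155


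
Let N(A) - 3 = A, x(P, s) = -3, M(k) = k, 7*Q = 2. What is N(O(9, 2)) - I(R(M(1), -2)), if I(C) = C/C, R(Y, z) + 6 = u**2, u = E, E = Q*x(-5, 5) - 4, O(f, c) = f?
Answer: 11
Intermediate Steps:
Q = 2/7 (Q = (1/7)*2 = 2/7 ≈ 0.28571)
N(A) = 3 + A
E = -34/7 (E = (2/7)*(-3) - 4 = -6/7 - 4 = -34/7 ≈ -4.8571)
u = -34/7 ≈ -4.8571
R(Y, z) = 862/49 (R(Y, z) = -6 + (-34/7)**2 = -6 + 1156/49 = 862/49)
I(C) = 1
N(O(9, 2)) - I(R(M(1), -2)) = (3 + 9) - 1*1 = 12 - 1 = 11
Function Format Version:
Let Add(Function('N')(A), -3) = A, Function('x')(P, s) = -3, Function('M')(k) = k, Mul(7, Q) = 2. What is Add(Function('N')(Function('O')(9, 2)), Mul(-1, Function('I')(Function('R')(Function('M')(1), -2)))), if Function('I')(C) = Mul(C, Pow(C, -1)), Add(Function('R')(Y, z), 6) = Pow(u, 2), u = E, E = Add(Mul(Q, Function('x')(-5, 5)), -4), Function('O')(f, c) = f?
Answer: 11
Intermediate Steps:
Q = Rational(2, 7) (Q = Mul(Rational(1, 7), 2) = Rational(2, 7) ≈ 0.28571)
Function('N')(A) = Add(3, A)
E = Rational(-34, 7) (E = Add(Mul(Rational(2, 7), -3), -4) = Add(Rational(-6, 7), -4) = Rational(-34, 7) ≈ -4.8571)
u = Rational(-34, 7) ≈ -4.8571
Function('R')(Y, z) = Rational(862, 49) (Function('R')(Y, z) = Add(-6, Pow(Rational(-34, 7), 2)) = Add(-6, Rational(1156, 49)) = Rational(862, 49))
Function('I')(C) = 1
Add(Function('N')(Function('O')(9, 2)), Mul(-1, Function('I')(Function('R')(Function('M')(1), -2)))) = Add(Add(3, 9), Mul(-1, 1)) = Add(12, -1) = 11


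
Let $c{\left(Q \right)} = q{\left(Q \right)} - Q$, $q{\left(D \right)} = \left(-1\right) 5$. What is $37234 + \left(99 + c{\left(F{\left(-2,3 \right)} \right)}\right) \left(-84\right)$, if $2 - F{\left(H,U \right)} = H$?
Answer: $29674$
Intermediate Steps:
$F{\left(H,U \right)} = 2 - H$
$q{\left(D \right)} = -5$
$c{\left(Q \right)} = -5 - Q$
$37234 + \left(99 + c{\left(F{\left(-2,3 \right)} \right)}\right) \left(-84\right) = 37234 + \left(99 - \left(7 + 2\right)\right) \left(-84\right) = 37234 + \left(99 - 9\right) \left(-84\right) = 37234 + 90 \left(-84\right) = 37234 - 7560 = 29674$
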